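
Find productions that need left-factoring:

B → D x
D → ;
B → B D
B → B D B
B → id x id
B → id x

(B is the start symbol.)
Yes, B has productions with common prefix 'B D'; B has productions with common prefix 'id x'

Left-factoring is needed when two productions for the same non-terminal
share a common prefix on the right-hand side.

Productions for B:
  B → D x
  B → B D
  B → B D B
  B → id x id
  B → id x

Found common prefix 'B D' in productions for B
Found common prefix 'id x' in productions for B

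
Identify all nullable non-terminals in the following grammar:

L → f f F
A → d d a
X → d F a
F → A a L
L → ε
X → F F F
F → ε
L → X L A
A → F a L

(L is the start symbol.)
ε-productions: L → ε, F → ε
So L, F are immediately nullable.
X → F F F: every symbol on the right is nullable, so X is nullable too.
No further non-terminal can be added: every production for the remaining non-terminals contains a terminal or a non-nullable non-terminal.
Nullable = { 'F', 'L', 'X' }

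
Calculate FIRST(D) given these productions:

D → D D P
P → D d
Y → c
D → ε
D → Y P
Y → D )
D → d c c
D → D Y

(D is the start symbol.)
{ ')', 'c', 'd', ε }

To compute FIRST(D), examine every production with D on the left-hand side, reading each right-hand side left to right until a non-nullable symbol is reached.

FIRST sets of the other non-terminals involved (by the same procedure, iterated to a fixed point):
  FIRST(P) = { ')', 'c', 'd' }
  FIRST(Y) = { ')', 'c', 'd' }

From D → D D P:
  - D is the symbol being defined: contributes nothing new
    D is nullable, so continue to the next symbol
  - D is the symbol being defined: contributes nothing new
    D is nullable, so continue to the next symbol
  - P is a non-terminal: add FIRST(P) \ {ε} = { ')', 'c', 'd' }
    P is not nullable, so stop
From D → ε:
  - ε-production, so ε ∈ FIRST(D)
From D → Y P:
  - Y is a non-terminal: add FIRST(Y) \ {ε} = { ')', 'c', 'd' }
    Y is not nullable, so stop
From D → d c c:
  - d is a terminal: add 'd' and stop
From D → D Y:
  - D is the symbol being defined: contributes nothing new
    D is nullable, so continue to the next symbol
  - Y is a non-terminal: add FIRST(Y) \ {ε} = { ')', 'c', 'd' }
    Y is not nullable, so stop

Collecting: FIRST(D) = { ')', 'c', 'd', ε }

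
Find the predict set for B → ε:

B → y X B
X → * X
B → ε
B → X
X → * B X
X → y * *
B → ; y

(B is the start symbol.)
PREDICT(B → ε) = (FIRST(RHS) \ {ε}) ∪ (FOLLOW(B) if ε ∈ FIRST(RHS), i.e. RHS ⇒* ε)
The right-hand side is ε (FIRST(ε) = { ε }), so the predict set is FOLLOW(B) = { $, '*', 'y' }
PREDICT(B → ε) = { $, '*', 'y' }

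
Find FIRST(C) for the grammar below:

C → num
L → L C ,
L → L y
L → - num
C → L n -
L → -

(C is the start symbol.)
FIRST sets of the other non-terminals involved (by the same procedure, iterated to a fixed point):
  FIRST(L) = { '-' }

From C → num:
  - num is a terminal: add 'num' and stop
From C → L n -:
  - L is a non-terminal: add FIRST(L) \ {ε} = { '-' }
    L is not nullable, so stop

Collecting: FIRST(C) = { '-', 'num' }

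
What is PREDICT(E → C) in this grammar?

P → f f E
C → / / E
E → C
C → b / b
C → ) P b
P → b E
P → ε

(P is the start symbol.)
PREDICT(E → C) = (FIRST(RHS) \ {ε}) ∪ (FOLLOW(E) if ε ∈ FIRST(RHS), i.e. RHS ⇒* ε)
FIRST(C) = { ')', '/', 'b' }
FIRST(C) = { ')', '/', 'b' }
ε ∉ FIRST(C), so FOLLOW(E) is not added.
PREDICT(E → C) = { ')', '/', 'b' }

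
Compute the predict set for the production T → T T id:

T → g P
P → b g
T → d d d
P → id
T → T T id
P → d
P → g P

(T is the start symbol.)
{ 'd', 'g' }

PREDICT(T → T T id) = (FIRST(RHS) \ {ε}) ∪ (FOLLOW(T) if ε ∈ FIRST(RHS), i.e. RHS ⇒* ε)
FIRST(T) = { 'd', 'g' }
FIRST(T T id) = { 'd', 'g' }
ε ∉ FIRST(T T id), so FOLLOW(T) is not added.
PREDICT(T → T T id) = { 'd', 'g' }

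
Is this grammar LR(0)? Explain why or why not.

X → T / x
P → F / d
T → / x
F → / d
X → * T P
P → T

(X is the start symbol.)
Yes, the grammar is LR(0)

A grammar is LR(0) if no state in the canonical LR(0) collection has:
  - both a shift item (dot before a terminal) and a complete item (shift-reduce conflict), or
  - two or more complete items (reduce-reduce conflict; the accept item [X' → X .] counts as a complete item here).

Augment with X' → X and build the canonical LR(0) collection (I0 = CLOSURE({[X' → . X]}), then GOTO on every symbol after a dot until no new states appear). It has 16 states:
  I0: { [T → . / x], [X → . * T P], [X → . T / x], [X' → . X] }  — shift
  I1: { [T → . / x], [X → * . T P] }  — shift
  I2: { [T → / . x] }  — shift
  I3: { [X → T . / x] }  — shift
  I4: { [X' → X .] }  — accept
  I5: { [X → T / . x] }  — shift
  I6: { [X → T / x .] }  — reduce
  I7: { [T → / x .] }  — reduce
  I8: { [F → . / d], [P → . F / d], [P → . T], [T → . / x], [X → * T . P] }  — shift
  I9: { [F → / . d], [T → / . x] }  — shift
  I10: { [P → F . / d] }  — shift
  I11: { [X → * T P .] }  — reduce
  I12: { [P → T .] }  — reduce
  I13: { [P → F / . d] }  — shift
  I14: { [P → F / d .] }  — reduce
  I15: { [F → / d .] }  — reduce

Every state is either a pure shift/goto state or contains exactly one complete item and nothing to shift — no conflicts. The grammar is LR(0).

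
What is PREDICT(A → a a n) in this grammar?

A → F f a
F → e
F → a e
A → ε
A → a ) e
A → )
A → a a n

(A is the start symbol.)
PREDICT(A → a a n) = (FIRST(RHS) \ {ε}) ∪ (FOLLOW(A) if ε ∈ FIRST(RHS), i.e. RHS ⇒* ε)
FIRST(a a n) = { 'a' }
ε ∉ FIRST(a a n), so FOLLOW(A) is not added.
PREDICT(A → a a n) = { 'a' }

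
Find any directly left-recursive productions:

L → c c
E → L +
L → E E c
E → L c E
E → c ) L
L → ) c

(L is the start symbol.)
L → c c: starts with c
E → L +: starts with L
L → E E c: starts with E
E → L c E: starts with L
E → c ) L: starts with c
L → ) c: starts with ')'

No direct left recursion found.

Answer: No direct left recursion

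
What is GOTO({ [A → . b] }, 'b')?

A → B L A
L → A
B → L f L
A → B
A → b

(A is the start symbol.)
{ [A → b .] }

GOTO(I, 'b') = CLOSURE({ [A → αX.β] : [A → α.Xβ] ∈ I, X = 'b' })

Items with dot before 'b', with the dot advanced:
  [A → . b] → [A → b .]
Closure adds nothing (no advanced item has the dot before a non-terminal).

GOTO = { [A → b .] }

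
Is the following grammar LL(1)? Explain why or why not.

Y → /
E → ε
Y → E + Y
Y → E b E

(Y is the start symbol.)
Yes, the grammar is LL(1).

Relevant sets:
  FIRST(E) = { ε }

For Y:
  PREDICT(Y → '/') = { '/' }
  PREDICT(Y → E '+' Y) = { '+' }
  PREDICT(Y → E b E) = { 'b' }
E has a single production, so nothing to check there.

All predict sets are disjoint. The grammar IS LL(1).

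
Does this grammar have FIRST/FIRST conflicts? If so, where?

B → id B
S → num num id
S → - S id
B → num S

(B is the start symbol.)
No FIRST/FIRST conflicts.

Productions for B:
  B → id B: FIRST = { 'id' }
  B → num S: FIRST = { 'num' }
Productions for S:
  S → num num id: FIRST = { 'num' }
  S → - S id: FIRST = { '-' }

All alternatives of each non-terminal have pairwise disjoint FIRST sets.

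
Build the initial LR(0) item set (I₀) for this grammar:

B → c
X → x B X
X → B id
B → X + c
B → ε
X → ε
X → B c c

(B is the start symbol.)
{ [B → . X + c], [B → . c], [B → .], [B' → . B], [X → . B c c], [X → . B id], [X → . x B X], [X → .] }

First, augment the grammar with B' → B
I₀ = CLOSURE({ [B' → . B] }):
  [B' → . B] has the dot before B: add [B → . c], [B → . X + c], [B → .]
  [B → . X + c] has the dot before X: add [X → . x B X], [X → . B id], [X → .], [X → . B c c]
No further items can be added.

I₀ = { [B → . X + c], [B → . c], [B → .], [B' → . B], [X → . B c c], [X → . B id], [X → . x B X], [X → .] }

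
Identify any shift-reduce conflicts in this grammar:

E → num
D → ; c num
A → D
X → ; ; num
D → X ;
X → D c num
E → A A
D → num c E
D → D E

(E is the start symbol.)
Augment with E' → E and build the canonical LR(0) collection (I0 = CLOSURE({[E' → . E]}), then GOTO on every symbol after a dot until no new states appear). It has 19 states:
  I0: { [A → . D], [D → . ; c num], [D → . D E], [D → . X ;], [D → . num c E], [E → . A A], [E → . num], [E' → . E], [X → . ; ; num], [X → . D c num] }  — shift
  I1: { [D → ; . c num], [X → ; . ; num] }  — shift
  I2: { [A → . D], [D → . ; c num], [D → . D E], [D → . X ;], [D → . num c E], [E → A . A], [X → . ; ; num], [X → . D c num] }  — shift
  I3: { [A → . D], [A → D .], [D → . ; c num], [D → . D E], [D → . X ;], [D → . num c E], [D → D . E], [E → . A A], [E → . num], [X → . ; ; num], [X → . D c num], [X → D . c num] }  — shift, reduce
  I4: { [E' → E .] }  — accept
  I5: { [D → X . ;] }  — shift
  I6: { [D → num . c E], [E → num .] }  — shift, reduce
  I7: { [A → . D], [D → . ; c num], [D → . D E], [D → . X ;], [D → . num c E], [D → num c . E], [E → . A A], [E → . num], [X → . ; ; num], [X → . D c num] }  — shift
  I8: { [D → num c E .] }  — reduce
  I9: { [D → X ; .] }  — reduce
  I10: { [D → D E .] }  — reduce
  I11: { [X → D c . num] }  — shift
  I12: { [X → D c num .] }  — reduce
  I13: { [E → A A .] }  — reduce
  I14: { [D → num . c E] }  — shift
  I15: { [X → ; ; . num] }  — shift
  I16: { [D → ; c . num] }  — shift
  I17: { [D → ; c num .] }  — reduce
  I18: { [X → ; ; num .] }  — reduce

I3 contains reduce item [A → D .] and shift items [D → . ; c num], [D → . num c E], [E → . num], [X → . ; ; num], [X → D . c num] — shift-reduce conflict.
I6 contains reduce item [E → num .] and shift item [D → num . c E] — shift-reduce conflict.

Answer: Yes — I3: [A → D .] vs [D → . ; c num]; I6: [E → num .] vs [D → num . c E]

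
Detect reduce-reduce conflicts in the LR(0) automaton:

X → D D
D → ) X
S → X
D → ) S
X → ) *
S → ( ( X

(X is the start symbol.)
Yes — I8: [D → ) X .] vs [S → X .]

Augment with X' → X and build the canonical LR(0) collection (I0 = CLOSURE({[X' → . X]}), then GOTO on every symbol after a dot until no new states appear). It has 12 states:
  I0: { [D → . ) S], [D → . ) X], [X → . ) *], [X → . D D], [X' → . X] }  — shift
  I1: { [D → ) . S], [D → ) . X], [D → . ) S], [D → . ) X], [S → . ( ( X], [S → . X], [X → ) . *], [X → . ) *], [X → . D D] }  — shift
  I2: { [D → . ) S], [D → . ) X], [X → D . D] }  — shift
  I3: { [X' → X .] }  — accept
  I4: { [D → ) . S], [D → ) . X], [D → . ) S], [D → . ) X], [S → . ( ( X], [S → . X], [X → . ) *], [X → . D D] }  — shift
  I5: { [X → D D .] }  — reduce
  I6: { [S → ( . ( X] }  — shift
  I7: { [D → ) S .] }  — reduce
  I8: { [D → ) X .], [S → X .] }  — 2 reduces
  I9: { [D → . ) S], [D → . ) X], [S → ( ( . X], [X → . ) *], [X → . D D] }  — shift
  I10: { [S → ( ( X .] }  — reduce
  I11: { [X → ) * .] }  — reduce

I8 contains complete items [D → ) X .], [S → X .] — reduce-reduce conflict.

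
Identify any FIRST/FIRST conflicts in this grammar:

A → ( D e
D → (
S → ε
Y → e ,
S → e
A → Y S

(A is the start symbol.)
No FIRST/FIRST conflicts.

FIRST sets of the non-terminals at (or reachable through a nullable prefix from) the front of some alternative:
  FIRST(Y) = { 'e' }

Productions for A:
  A → ( D e: FIRST = { '(' }
  A → Y S: FIRST = { 'e' }
Productions for S:
  S → ε: FIRST = { ε }
  S → e: FIRST = { 'e' }
D, Y have only one production, so no FIRST/FIRST conflict is possible there.

All alternatives of each non-terminal have pairwise disjoint FIRST sets.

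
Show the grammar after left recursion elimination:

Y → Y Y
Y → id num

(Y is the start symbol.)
Y → id num Y'
Y' → Y Y'
Y' → ε

Y is directly left-recursive. The standard transformation for
  A → A α₁ | ... | A α_m | β₁ | ... | β_n
is
  A  → β₁ A' | ... | β_n A'
  A' → α₁ A' | ... | α_m A' | ε

Y → id num becomes Y → id num Y'
Y → Y Y becomes Y' → Y Y'
Add Y' → ε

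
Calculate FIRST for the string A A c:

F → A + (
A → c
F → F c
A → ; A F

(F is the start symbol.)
FIRST sets of the non-terminals involved (from the grammar, by fixed-point iteration):
  FIRST(A) = { ';', 'c' }

To compute FIRST(A A c), process the symbols left to right:
Symbol A is a non-terminal. Add FIRST(A) \ {ε} = { ';', 'c' }
A is not nullable (ε ∉ FIRST(A)), so stop here.
FIRST(A A c) = { ';', 'c' }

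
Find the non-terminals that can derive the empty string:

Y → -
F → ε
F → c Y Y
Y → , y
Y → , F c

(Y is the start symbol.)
{ 'F' }

A non-terminal is nullable if it can derive ε (the empty string): either it has an ε-production, or it has a production whose right-hand side consists entirely of nullable non-terminals.

ε-productions: F → ε
So F is immediately nullable.
No further non-terminal can be added: every production for the remaining non-terminals contains a terminal or a non-nullable non-terminal.
Nullable = { 'F' }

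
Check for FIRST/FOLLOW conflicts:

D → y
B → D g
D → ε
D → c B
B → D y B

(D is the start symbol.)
A FIRST/FOLLOW conflict occurs when a non-terminal N has a nullable alternative N → β (β ⇒* ε) and another alternative N → α with FIRST(α) ∩ FOLLOW(N) ≠ ∅: on such a lookahead the parser cannot decide between expanding α and letting N vanish via β.

Nullable non-terminals: D.

D: nullable alternative(s) D → ε; FOLLOW(D) = { $, 'g', 'y' }
  D → y: FIRST \ {ε} = { 'y' } — overlaps FOLLOW(D) on { 'y' }: CONFLICT
  D → ε: FIRST \ {ε} = { } — this is the only nullable alternative, skip
  D → c B: FIRST \ {ε} = { 'c' } — disjoint from FOLLOW(D)

B has no nullable alternative, so no FIRST/FOLLOW check is needed there.

So the grammar has 1 FIRST/FOLLOW conflict (marked CONFLICT above).

Answer: Yes. D → y with FOLLOW(D) on { 'y' }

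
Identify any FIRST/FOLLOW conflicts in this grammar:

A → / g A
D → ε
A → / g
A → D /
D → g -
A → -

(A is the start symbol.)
Nullable non-terminals: D.

D: nullable alternative(s) D → ε; FOLLOW(D) = { '/' }
  D → ε: FIRST \ {ε} = { } — this is the only nullable alternative, skip
  D → g -: FIRST \ {ε} = { 'g' } — disjoint from FOLLOW(D)

A has no nullable alternative, so no FIRST/FOLLOW check is needed there.

No FIRST/FOLLOW conflicts found.

Answer: No FIRST/FOLLOW conflicts.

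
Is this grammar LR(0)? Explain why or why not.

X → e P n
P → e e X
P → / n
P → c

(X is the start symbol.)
Yes, the grammar is LR(0)

A grammar is LR(0) if no state in the canonical LR(0) collection has:
  - both a shift item (dot before a terminal) and a complete item (shift-reduce conflict), or
  - two or more complete items (reduce-reduce conflict; the accept item [X' → X .] counts as a complete item here).

Augment with X' → X and build the canonical LR(0) collection (I0 = CLOSURE({[X' → . X]}), then GOTO on every symbol after a dot until no new states appear). It has 11 states:
  I0: { [X → . e P n], [X' → . X] }  — shift
  I1: { [X' → X .] }  — accept
  I2: { [P → . / n], [P → . c], [P → . e e X], [X → e . P n] }  — shift
  I3: { [P → / . n] }  — shift
  I4: { [X → e P . n] }  — shift
  I5: { [P → c .] }  — reduce
  I6: { [P → e . e X] }  — shift
  I7: { [P → e e . X], [X → . e P n] }  — shift
  I8: { [P → e e X .] }  — reduce
  I9: { [X → e P n .] }  — reduce
  I10: { [P → / n .] }  — reduce

Every state is either a pure shift/goto state or contains exactly one complete item and nothing to shift — no conflicts. The grammar is LR(0).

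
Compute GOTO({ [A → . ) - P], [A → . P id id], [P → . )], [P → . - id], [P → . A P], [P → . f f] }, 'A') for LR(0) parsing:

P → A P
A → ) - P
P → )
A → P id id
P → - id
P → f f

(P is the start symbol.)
{ [A → . ) - P], [A → . P id id], [P → . )], [P → . - id], [P → . A P], [P → . f f], [P → A . P] }

GOTO(I, 'A') = CLOSURE({ [A → αX.β] : [A → α.Xβ] ∈ I, X = 'A' })

Items with dot before 'A', with the dot advanced:
  [P → . A P] → [P → A . P]
Closure of the advanced items:
  [P → A . P] has the dot before P: add [P → . A P], [P → . )], [P → . - id], [P → . f f]
  [P → . A P] has the dot before A: add [A → . ) - P], [A → . P id id]

GOTO = { [A → . ) - P], [A → . P id id], [P → . )], [P → . - id], [P → . A P], [P → . f f], [P → A . P] }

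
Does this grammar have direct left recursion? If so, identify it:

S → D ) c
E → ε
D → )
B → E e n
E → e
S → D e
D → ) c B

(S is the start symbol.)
No direct left recursion

Direct left recursion occurs when N → N α for some non-terminal N (the right-hand side begins with the left-hand side itself).

S → D ) c: starts with D
E → ε: starts with ε
D → ): starts with ')'
B → E e n: starts with E
E → e: starts with e
S → D e: starts with D
D → ) c B: starts with ')'

No direct left recursion found.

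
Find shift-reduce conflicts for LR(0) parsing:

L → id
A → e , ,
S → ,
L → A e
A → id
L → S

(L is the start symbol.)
A shift-reduce conflict occurs when an LR(0) state has both:
  - a complete (reduce) item [A → α .] (dot at the end), and
  - a shift item [B → β . c γ] (dot before a terminal).

Augment with L' → L and build the canonical LR(0) collection (I0 = CLOSURE({[L' → . L]}), then GOTO on every symbol after a dot until no new states appear). It has 10 states:
  I0: { [A → . e , ,], [A → . id], [L → . A e], [L → . S], [L → . id], [L' → . L], [S → . ,] }  — shift
  I1: { [S → , .] }  — reduce
  I2: { [L → A . e] }  — shift
  I3: { [L' → L .] }  — accept
  I4: { [L → S .] }  — reduce
  I5: { [A → e . , ,] }  — shift
  I6: { [A → id .], [L → id .] }  — 2 reduces
  I7: { [A → e , . ,] }  — shift
  I8: { [A → e , , .] }  — reduce
  I9: { [L → A e .] }  — reduce

No state contains both a complete item and a shift item.

Answer: No shift-reduce conflicts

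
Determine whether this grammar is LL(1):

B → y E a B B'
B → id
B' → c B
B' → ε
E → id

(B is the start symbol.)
No. Predict set conflict for B': { 'c' }

Relevant sets:
  FOLLOW(B') = { $, 'c' }

For B:
  PREDICT(B → y E a B B') = { 'y' }
  PREDICT(B → id) = { 'id' }
For B':
  PREDICT(B' → c B) = { 'c' }
  PREDICT(B' → ε) = { $, 'c' }
E has a single production, so nothing to check there.

Conflict found: Predict set conflict for B': { 'c' }
The grammar is NOT LL(1).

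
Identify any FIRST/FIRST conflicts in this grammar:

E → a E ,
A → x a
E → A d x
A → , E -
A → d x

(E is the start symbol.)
No FIRST/FIRST conflicts.

A FIRST/FIRST conflict occurs when two productions N → α and N → β for the same non-terminal have FIRST(α) ∩ FIRST(β) ≠ ∅ (with ε ∈ FIRST of a nullable right-hand side, so two nullable alternatives also conflict).

FIRST sets of the non-terminals at (or reachable through a nullable prefix from) the front of some alternative:
  FIRST(A) = { ',', 'd', 'x' }

Productions for E:
  E → a E ,: FIRST = { 'a' }
  E → A d x: FIRST = { ',', 'd', 'x' }
Productions for A:
  A → x a: FIRST = { 'x' }
  A → , E -: FIRST = { ',' }
  A → d x: FIRST = { 'd' }

All alternatives of each non-terminal have pairwise disjoint FIRST sets.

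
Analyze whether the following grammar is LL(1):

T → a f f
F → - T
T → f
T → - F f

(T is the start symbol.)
A grammar is LL(1) if for each non-terminal N with multiple productions, the predict sets of those productions are pairwise disjoint, where PREDICT(N → α) = (FIRST(α) \ {ε}) ∪ (FOLLOW(N) if α ⇒* ε).

For T:
  PREDICT(T → a f f) = { 'a' }
  PREDICT(T → f) = { 'f' }
  PREDICT(T → '-' F f) = { '-' }
F has a single production, so nothing to check there.

All predict sets are disjoint. The grammar IS LL(1).

Answer: Yes, the grammar is LL(1).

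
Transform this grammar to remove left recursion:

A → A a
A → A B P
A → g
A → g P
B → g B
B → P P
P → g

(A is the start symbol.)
A → g A'
A → g P A'
A' → a A'
A' → B P A'
A' → ε
B → g B
B → P P
P → g

A is directly left-recursive. The standard transformation for
  A → A α₁ | ... | A α_m | β₁ | ... | β_n
is
  A  → β₁ A' | ... | β_n A'
  A' → α₁ A' | ... | α_m A' | ε

A → g becomes A → g A'
A → g P becomes A → g P A'
A → A a becomes A' → a A'
A → A B P becomes A' → B P A'
Add A' → ε

Productions for other non-terminals are unchanged:
  B → g B
  B → P P
  P → g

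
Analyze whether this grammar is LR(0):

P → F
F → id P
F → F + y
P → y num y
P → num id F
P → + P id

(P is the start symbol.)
A grammar is LR(0) if no state in the canonical LR(0) collection has:
  - both a shift item (dot before a terminal) and a complete item (shift-reduce conflict), or
  - two or more complete items (reduce-reduce conflict; the accept item [P' → P .] counts as a complete item here).

Augment with P' → P and build the canonical LR(0) collection (I0 = CLOSURE({[P' → . P]}), then GOTO on every symbol after a dot until no new states appear). It has 16 states:
  I0: { [F → . F + y], [F → . id P], [P → . + P id], [P → . F], [P → . num id F], [P → . y num y], [P' → . P] }  — shift
  I1: { [F → . F + y], [F → . id P], [P → + . P id], [P → . + P id], [P → . F], [P → . num id F], [P → . y num y] }  — shift
  I2: { [F → F . + y], [P → F .] }  — shift, reduce
  I3: { [P' → P .] }  — accept
  I4: { [F → . F + y], [F → . id P], [F → id . P], [P → . + P id], [P → . F], [P → . num id F], [P → . y num y] }  — shift
  I5: { [P → num . id F] }  — shift
  I6: { [P → y . num y] }  — shift
  I7: { [P → y num . y] }  — shift
  I8: { [P → y num y .] }  — reduce
  I9: { [F → . F + y], [F → . id P], [P → num id . F] }  — shift
  I10: { [F → F . + y], [P → num id F .] }  — shift, reduce
  I11: { [F → F + . y] }  — shift
  I12: { [F → F + y .] }  — reduce
  I13: { [F → id P .] }  — reduce
  I14: { [P → + P . id] }  — shift
  I15: { [P → + P id .] }  — reduce

Conflict in state I2:
  Shift-reduce conflict between [P → F .] and [F → F . + y]
So the grammar is NOT LR(0).

Answer: No. Shift-reduce conflict between [P → F .] and [F → F . + y]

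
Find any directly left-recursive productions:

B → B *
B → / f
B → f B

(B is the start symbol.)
Direct left recursion occurs when N → N α for some non-terminal N (the right-hand side begins with the left-hand side itself).

B → B *: LEFT RECURSIVE (starts with B)
B → / f: starts with '/'
B → f B: starts with f

The grammar has direct left recursion on: B.

Answer: Yes, B is left-recursive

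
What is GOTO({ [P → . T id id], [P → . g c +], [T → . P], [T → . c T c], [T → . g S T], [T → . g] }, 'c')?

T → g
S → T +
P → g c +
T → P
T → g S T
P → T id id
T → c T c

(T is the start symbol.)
GOTO(I, 'c') = CLOSURE({ [A → αX.β] : [A → α.Xβ] ∈ I, X = 'c' })

Items with dot before 'c', with the dot advanced:
  [T → . c T c] → [T → c . T c]
Closure of the advanced items:
  [T → c . T c] has the dot before T: add [T → . g], [T → . P], [T → . g S T], [T → . c T c]
  [T → . P] has the dot before P: add [P → . g c +], [P → . T id id]

GOTO = { [P → . T id id], [P → . g c +], [T → . P], [T → . c T c], [T → . g S T], [T → . g], [T → c . T c] }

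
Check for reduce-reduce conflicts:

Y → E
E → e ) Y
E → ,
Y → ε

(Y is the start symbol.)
No reduce-reduce conflicts

A reduce-reduce conflict occurs when an LR(0) state has two complete items [A → α .] and [B → β .] — both call for a reduction, and with no lookahead the parser cannot choose between them.

Augment with Y' → Y and build the canonical LR(0) collection (I0 = CLOSURE({[Y' → . Y]}), then GOTO on every symbol after a dot until no new states appear). It has 7 states:
  I0: { [E → . ,], [E → . e ) Y], [Y → . E], [Y → .], [Y' → . Y] }  — shift, reduce
  I1: { [E → , .] }  — reduce
  I2: { [Y → E .] }  — reduce
  I3: { [Y' → Y .] }  — accept
  I4: { [E → e . ) Y] }  — shift
  I5: { [E → . ,], [E → . e ) Y], [E → e ) . Y], [Y → . E], [Y → .] }  — shift, reduce
  I6: { [E → e ) Y .] }  — reduce

No state contains more than one complete item.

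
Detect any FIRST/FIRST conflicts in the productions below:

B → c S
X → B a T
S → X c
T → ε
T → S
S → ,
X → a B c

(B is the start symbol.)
A FIRST/FIRST conflict occurs when two productions N → α and N → β for the same non-terminal have FIRST(α) ∩ FIRST(β) ≠ ∅ (with ε ∈ FIRST of a nullable right-hand side, so two nullable alternatives also conflict).

FIRST sets of the non-terminals at (or reachable through a nullable prefix from) the front of some alternative:
  FIRST(B) = { 'c' }
  FIRST(X) = { 'a', 'c' }
  FIRST(S) = { ',', 'a', 'c' }

Productions for X:
  X → B a T: FIRST = { 'c' }
  X → a B c: FIRST = { 'a' }
Productions for S:
  S → X c: FIRST = { 'a', 'c' }
  S → ,: FIRST = { ',' }
Productions for T:
  T → ε: FIRST = { ε }
  T → S: FIRST = { ',', 'a', 'c' }
B has only one production, so no FIRST/FIRST conflict is possible there.

All alternatives of each non-terminal have pairwise disjoint FIRST sets.

Answer: No FIRST/FIRST conflicts.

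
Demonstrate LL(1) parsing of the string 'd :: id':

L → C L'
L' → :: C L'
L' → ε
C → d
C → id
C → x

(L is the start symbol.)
Stack is shown with the top on the left.

Stack      Input      Action
----------------------------
L $        d :: id $  output L → C L'
C L' $     d :: id $  output C → d
d L' $     d :: id $  match 'd'
L' $       :: id $    output L' → :: C L'
:: C L' $  :: id $    match '::'
C L' $     id $       output C → id
id L' $    id $       match 'id'
L' $       $          output L' → ε
$          $          accept

The string is accepted.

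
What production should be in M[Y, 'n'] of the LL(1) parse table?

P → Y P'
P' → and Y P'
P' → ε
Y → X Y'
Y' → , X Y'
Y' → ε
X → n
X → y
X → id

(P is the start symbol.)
To find M[Y, 'n'], we find productions for Y where 'n' is in the predict set (PREDICT(N → α) = (FIRST(α) \ {ε}) ∪ (FOLLOW(N) if α ⇒* ε)).

Relevant sets:
  FIRST(X) = { 'id', 'n', 'y' }

Y → X Y': PREDICT = { 'id', 'n', 'y' }
  'n' is in predict set, so this production goes in M[Y, 'n']

M[Y, 'n'] = Y → X Y'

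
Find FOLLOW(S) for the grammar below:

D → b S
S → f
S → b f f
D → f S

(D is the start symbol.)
{ $ }

To compute FOLLOW(S), find every occurrence of S on a right-hand side N → α S β: add FIRST(β) \ {ε}, and if β is empty or nullable also add FOLLOW(N). Iterate to a fixed point.

In D → b S: S is at the end, add FOLLOW(D)
In D → f S: S is at the end, add FOLLOW(D)

The FOLLOW sets referred to above (computed the same way, to a fixed point):
  FOLLOW(D) = { $ }

Taking the union: FOLLOW(S) = { $ }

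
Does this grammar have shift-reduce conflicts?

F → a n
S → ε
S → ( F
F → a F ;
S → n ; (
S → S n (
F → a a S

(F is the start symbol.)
Augment with F' → F and build the canonical LR(0) collection (I0 = CLOSURE({[F' → . F]}), then GOTO on every symbol after a dot until no new states appear). It has 15 states:
  I0: { [F → . a F ;], [F → . a a S], [F → . a n], [F' → . F] }  — shift
  I1: { [F' → F .] }  — accept
  I2: { [F → . a F ;], [F → . a a S], [F → . a n], [F → a . F ;], [F → a . a S], [F → a . n] }  — shift
  I3: { [F → a F . ;] }  — shift
  I4: { [F → . a F ;], [F → . a a S], [F → . a n], [F → a . F ;], [F → a . a S], [F → a . n], [F → a a . S], [S → . ( F], [S → . S n (], [S → . n ; (], [S → .] }  — shift, reduce
  I5: { [F → a n .] }  — reduce
  I6: { [F → . a F ;], [F → . a a S], [F → . a n], [S → ( . F] }  — shift
  I7: { [F → a a S .], [S → S . n (] }  — shift, reduce
  I8: { [F → a n .], [S → n . ; (] }  — shift, reduce
  I9: { [S → n ; . (] }  — shift
  I10: { [S → n ; ( .] }  — reduce
  I11: { [S → S n . (] }  — shift
  I12: { [S → S n ( .] }  — reduce
  I13: { [S → ( F .] }  — reduce
  I14: { [F → a F ; .] }  — reduce

I4 contains reduce item [S → .] and shift items [F → . a F ;], [F → . a a S], [F → a . a S], [F → . a n], [F → a . n], [S → . ( F], [S → . n ; (] — shift-reduce conflict.
I7 contains reduce item [F → a a S .] and shift item [S → S . n (] — shift-reduce conflict.
I8 contains reduce item [F → a n .] and shift item [S → n . ; (] — shift-reduce conflict.

Answer: Yes — I4: [S → .] vs [F → . a F ;]; I7: [F → a a S .] vs [S → S . n (]; I8: [F → a n .] vs [S → n . ; (]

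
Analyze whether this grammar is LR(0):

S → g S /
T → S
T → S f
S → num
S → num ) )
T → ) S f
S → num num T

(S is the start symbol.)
A grammar is LR(0) if no state in the canonical LR(0) collection has:
  - both a shift item (dot before a terminal) and a complete item (shift-reduce conflict), or
  - two or more complete items (reduce-reduce conflict; the accept item [S' → S .] counts as a complete item here).

Augment with S' → S and build the canonical LR(0) collection (I0 = CLOSURE({[S' → . S]}), then GOTO on every symbol after a dot until no new states appear). It has 15 states:
  I0: { [S → . g S /], [S → . num ) )], [S → . num num T], [S → . num], [S' → . S] }  — shift
  I1: { [S' → S .] }  — accept
  I2: { [S → . g S /], [S → . num ) )], [S → . num num T], [S → . num], [S → g . S /] }  — shift
  I3: { [S → num . ) )], [S → num . num T], [S → num .] }  — shift, reduce
  I4: { [S → num ) . )] }  — shift
  I5: { [S → . g S /], [S → . num ) )], [S → . num num T], [S → . num], [S → num num . T], [T → . ) S f], [T → . S f], [T → . S] }  — shift
  I6: { [S → . g S /], [S → . num ) )], [S → . num num T], [S → . num], [T → ) . S f] }  — shift
  I7: { [T → S . f], [T → S .] }  — shift, reduce
  I8: { [S → num num T .] }  — reduce
  I9: { [T → S f .] }  — reduce
  I10: { [T → ) S . f] }  — shift
  I11: { [T → ) S f .] }  — reduce
  I12: { [S → num ) ) .] }  — reduce
  I13: { [S → g S . /] }  — shift
  I14: { [S → g S / .] }  — reduce

Conflict in state I3:
  Shift-reduce conflict between [S → num .] and [S → num . ) )]
So the grammar is NOT LR(0).

Answer: No. Shift-reduce conflict between [S → num .] and [S → num . ) )]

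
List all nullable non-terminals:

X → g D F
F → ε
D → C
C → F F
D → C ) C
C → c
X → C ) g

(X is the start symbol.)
A non-terminal is nullable if it can derive ε (the empty string): either it has an ε-production, or it has a production whose right-hand side consists entirely of nullable non-terminals.

ε-productions: F → ε
So F is immediately nullable.
C → F F: every symbol on the right is nullable, so C is nullable too.
D → C: every symbol on the right is nullable, so D is nullable too.
No further non-terminal can be added: every production for the remaining non-terminals contains a terminal or a non-nullable non-terminal.
Nullable = { 'C', 'D', 'F' }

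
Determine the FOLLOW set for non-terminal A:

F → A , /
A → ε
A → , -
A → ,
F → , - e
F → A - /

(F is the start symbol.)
In F → A , /: A is followed by ',' '/', add FIRST(',' '/') \ {ε} = { ',' }
In F → A - /: A is followed by '-' '/', add FIRST('-' '/') \ {ε} = { '-' }

Taking the union: FOLLOW(A) = { ',', '-' }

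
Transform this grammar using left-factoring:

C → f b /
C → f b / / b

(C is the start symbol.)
C → f b / C'
C' → ε
C' → / b

Left-factoring transforms A → αβ₁ | αβ₂ into A → αA' and A' → β₁ | β₂
(α is the longest common prefix among the alternatives). Repeat until
no nonterminal has two alternatives with a common prefix.

Round 1: C has alternatives sharing prefix 'f b /'. Introduce C': C → f b / C'
  Add: C' → ε
  Add: C' → / b

No remaining common prefixes — done.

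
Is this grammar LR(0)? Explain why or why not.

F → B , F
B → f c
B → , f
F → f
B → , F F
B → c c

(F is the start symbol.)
No. Shift-reduce conflict between [F → f .] and [B → f . c]

A grammar is LR(0) if no state in the canonical LR(0) collection has:
  - both a shift item (dot before a terminal) and a complete item (shift-reduce conflict), or
  - two or more complete items (reduce-reduce conflict; the accept item [F' → F .] counts as a complete item here).

Augment with F' → F and build the canonical LR(0) collection (I0 = CLOSURE({[F' → . F]}), then GOTO on every symbol after a dot until no new states appear). It has 13 states:
  I0: { [B → . , F F], [B → . , f], [B → . c c], [B → . f c], [F → . B , F], [F → . f], [F' → . F] }  — shift
  I1: { [B → , . F F], [B → , . f], [B → . , F F], [B → . , f], [B → . c c], [B → . f c], [F → . B , F], [F → . f] }  — shift
  I2: { [F → B . , F] }  — shift
  I3: { [F' → F .] }  — accept
  I4: { [B → c . c] }  — shift
  I5: { [B → f . c], [F → f .] }  — shift, reduce
  I6: { [B → f c .] }  — reduce
  I7: { [B → c c .] }  — reduce
  I8: { [B → . , F F], [B → . , f], [B → . c c], [B → . f c], [F → . B , F], [F → . f], [F → B , . F] }  — shift
  I9: { [F → B , F .] }  — reduce
  I10: { [B → , F . F], [B → . , F F], [B → . , f], [B → . c c], [B → . f c], [F → . B , F], [F → . f] }  — shift
  I11: { [B → , f .], [B → f . c], [F → f .] }  — shift, 2 reduces
  I12: { [B → , F F .] }  — reduce

Conflict in state I5:
  Shift-reduce conflict between [F → f .] and [B → f . c]
So the grammar is NOT LR(0).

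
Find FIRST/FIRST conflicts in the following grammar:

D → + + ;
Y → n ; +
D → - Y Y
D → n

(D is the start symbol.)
Productions for D:
  D → + + ;: FIRST = { '+' }
  D → - Y Y: FIRST = { '-' }
  D → n: FIRST = { 'n' }
Y has only one production, so no FIRST/FIRST conflict is possible there.

All alternatives of each non-terminal have pairwise disjoint FIRST sets.

Answer: No FIRST/FIRST conflicts.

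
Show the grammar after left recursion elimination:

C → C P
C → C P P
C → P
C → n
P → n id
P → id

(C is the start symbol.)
C is directly left-recursive. The standard transformation for
  A → A α₁ | ... | A α_m | β₁ | ... | β_n
is
  A  → β₁ A' | ... | β_n A'
  A' → α₁ A' | ... | α_m A' | ε

C → P becomes C → P C'
C → n becomes C → n C'
C → C P becomes C' → P C'
C → C P P becomes C' → P P C'
Add C' → ε

Productions for other non-terminals are unchanged:
  P → n id
  P → id

Resulting grammar:
C → P C'
C → n C'
C' → P C'
C' → P P C'
C' → ε
P → n id
P → id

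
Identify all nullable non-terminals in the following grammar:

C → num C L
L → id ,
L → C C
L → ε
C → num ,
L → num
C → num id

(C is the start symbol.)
{ 'L' }

A non-terminal is nullable if it can derive ε (the empty string): either it has an ε-production, or it has a production whose right-hand side consists entirely of nullable non-terminals.

ε-productions: L → ε
So L is immediately nullable.
No further non-terminal can be added: every production for the remaining non-terminals contains a terminal or a non-nullable non-terminal.
Nullable = { 'L' }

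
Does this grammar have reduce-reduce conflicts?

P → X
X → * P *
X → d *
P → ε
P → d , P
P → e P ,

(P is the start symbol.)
Augment with P' → P and build the canonical LR(0) collection (I0 = CLOSURE({[P' → . P]}), then GOTO on every symbol after a dot until no new states appear). It has 13 states:
  I0: { [P → . X], [P → . d , P], [P → . e P ,], [P → .], [P' → . P], [X → . * P *], [X → . d *] }  — shift, reduce
  I1: { [P → . X], [P → . d , P], [P → . e P ,], [P → .], [X → * . P *], [X → . * P *], [X → . d *] }  — shift, reduce
  I2: { [P' → P .] }  — accept
  I3: { [P → X .] }  — reduce
  I4: { [P → d . , P], [X → d . *] }  — shift
  I5: { [P → . X], [P → . d , P], [P → . e P ,], [P → .], [P → e . P ,], [X → . * P *], [X → . d *] }  — shift, reduce
  I6: { [P → e P . ,] }  — shift
  I7: { [P → e P , .] }  — reduce
  I8: { [X → d * .] }  — reduce
  I9: { [P → . X], [P → . d , P], [P → . e P ,], [P → .], [P → d , . P], [X → . * P *], [X → . d *] }  — shift, reduce
  I10: { [P → d , P .] }  — reduce
  I11: { [X → * P . *] }  — shift
  I12: { [X → * P * .] }  — reduce

No state contains more than one complete item.

Answer: No reduce-reduce conflicts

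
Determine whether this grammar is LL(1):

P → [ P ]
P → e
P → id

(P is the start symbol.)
Yes, the grammar is LL(1).

For P:
  PREDICT(P → '[' P ']') = { '[' }
  PREDICT(P → e) = { 'e' }
  PREDICT(P → id) = { 'id' }

All predict sets are disjoint. The grammar IS LL(1).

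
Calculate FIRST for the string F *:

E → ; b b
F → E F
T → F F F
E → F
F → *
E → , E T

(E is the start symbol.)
FIRST sets of the non-terminals involved (from the grammar, by fixed-point iteration):
  FIRST(F) = { '*', ',', ';' }

To compute FIRST(F *), process the symbols left to right:
Symbol F is a non-terminal. Add FIRST(F) \ {ε} = { '*', ',', ';' }
F is not nullable (ε ∉ FIRST(F)), so stop here.
FIRST(F *) = { '*', ',', ';' }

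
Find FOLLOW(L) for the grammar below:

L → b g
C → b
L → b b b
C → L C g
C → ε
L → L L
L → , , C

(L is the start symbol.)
{ $, ',', 'b', 'g' }

To compute FOLLOW(L), find every occurrence of L on a right-hand side N → α L β: add FIRST(β) \ {ε}, and if β is empty or nullable also add FOLLOW(N). Iterate to a fixed point.

L is the start symbol, so $ ∈ FOLLOW(L).
In C → L C g: L is followed by C g, add FIRST(C g) \ {ε} = { ',', 'b', 'g' }
In L → L L: L is followed by L, add FIRST(L) \ {ε} = { ',', 'b' }
In L → L L: L is at the end; this adds FOLLOW(L) to itself — nothing new

Taking the union: FOLLOW(L) = { $, ',', 'b', 'g' }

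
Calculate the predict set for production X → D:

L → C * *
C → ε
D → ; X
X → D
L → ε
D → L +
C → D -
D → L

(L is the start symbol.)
{ '*', '+', '-', ';' }

PREDICT(X → D) = (FIRST(RHS) \ {ε}) ∪ (FOLLOW(X) if ε ∈ FIRST(RHS), i.e. RHS ⇒* ε)
FIRST(D) = { '*', '+', '-', ';', ε }
FIRST(D) = { '*', '+', '-', ';', ε }
ε ∈ FIRST(D) (the right-hand side is nullable), so add FOLLOW(X) = { '-' }
PREDICT(X → D) = { '*', '+', '-', ';' }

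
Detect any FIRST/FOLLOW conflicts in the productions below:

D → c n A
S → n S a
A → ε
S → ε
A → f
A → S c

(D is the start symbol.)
Nullable non-terminals: A, S.
FIRST sets used below: FIRST(S) = { 'n', ε }

A: nullable alternative(s) A → ε; FOLLOW(A) = { $ }
  A → ε: FIRST \ {ε} = { } — this is the only nullable alternative, skip
  A → f: FIRST \ {ε} = { 'f' } — disjoint from FOLLOW(A)
  A → S c: FIRST \ {ε} = { 'c', 'n' } — disjoint from FOLLOW(A)

S: nullable alternative(s) S → ε; FOLLOW(S) = { 'a', 'c' }
  S → n S a: FIRST \ {ε} = { 'n' } — disjoint from FOLLOW(S)
  S → ε: FIRST \ {ε} = { } — this is the only nullable alternative, skip

D has no nullable alternative, so no FIRST/FOLLOW check is needed there.

No FIRST/FOLLOW conflicts found.

Answer: No FIRST/FOLLOW conflicts.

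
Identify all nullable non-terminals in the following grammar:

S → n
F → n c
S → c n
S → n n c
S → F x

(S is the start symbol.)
A non-terminal is nullable if it can derive ε (the empty string): either it has an ε-production, or it has a production whose right-hand side consists entirely of nullable non-terminals.

There are no ε-productions, so no non-terminal can derive ε.
No non-terminals are nullable.

Answer: None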